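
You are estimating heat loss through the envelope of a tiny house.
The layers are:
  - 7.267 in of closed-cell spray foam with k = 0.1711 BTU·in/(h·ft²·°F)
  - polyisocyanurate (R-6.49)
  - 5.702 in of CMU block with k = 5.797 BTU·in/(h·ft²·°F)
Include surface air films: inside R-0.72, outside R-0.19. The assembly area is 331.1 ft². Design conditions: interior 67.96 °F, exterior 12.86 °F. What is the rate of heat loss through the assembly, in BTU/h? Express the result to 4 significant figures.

7.267/0.1711 = 42.472
5.702/5.797 = 0.98361
R_total = 0.72 + 42.472 + 6.49 + 0.98361 + 0.19 = 50.856 ft²·°F·h/BTU
Q = A·ΔT/R = 331.1 × (67.96 − 12.86) / 50.856 = 358.73 BTU/h

358.7 BTU/h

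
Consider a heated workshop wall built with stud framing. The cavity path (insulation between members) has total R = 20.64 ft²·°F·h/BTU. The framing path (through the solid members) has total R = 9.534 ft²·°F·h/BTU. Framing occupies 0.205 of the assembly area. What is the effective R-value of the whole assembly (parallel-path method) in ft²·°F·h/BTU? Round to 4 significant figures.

16.66 ft²·°F·h/BTU

U_eff = 0.795/20.64 + 0.205/9.534 = 0.038517 + 0.021502 = 0.060019
R_eff = 1/U_eff = 16.661 ft²·°F·h/BTU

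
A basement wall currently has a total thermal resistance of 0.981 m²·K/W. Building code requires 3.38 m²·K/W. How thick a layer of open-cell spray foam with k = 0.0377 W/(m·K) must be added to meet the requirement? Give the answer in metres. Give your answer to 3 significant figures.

0.0904 m

ΔR = 3.38 − 0.981 = 2.399 m²·K/W
L = ΔR × k = 2.399 × 0.0377 = 0.09044 m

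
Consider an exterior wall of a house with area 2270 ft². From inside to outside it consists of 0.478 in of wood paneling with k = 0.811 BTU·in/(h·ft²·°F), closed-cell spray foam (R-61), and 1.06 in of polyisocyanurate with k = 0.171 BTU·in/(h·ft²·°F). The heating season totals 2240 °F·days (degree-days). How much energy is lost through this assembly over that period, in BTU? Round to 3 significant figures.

1800000 BTU

0.478/0.811 = 0.5894
1.06/0.171 = 6.199
R_total = 0.5894 + 61 + 6.199 = 67.79 ft²·°F·h/BTU
E = A × HDD × 24 / R = 2270 × 2240 × 24 / 67.79 = 1800000 BTU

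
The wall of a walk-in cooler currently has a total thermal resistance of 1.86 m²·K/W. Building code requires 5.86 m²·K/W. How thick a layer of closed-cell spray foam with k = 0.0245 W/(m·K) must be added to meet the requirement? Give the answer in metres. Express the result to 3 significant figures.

0.0980 m

ΔR = 5.86 − 1.86 = 4 m²·K/W
L = ΔR × k = 4 × 0.0245 = 0.098 m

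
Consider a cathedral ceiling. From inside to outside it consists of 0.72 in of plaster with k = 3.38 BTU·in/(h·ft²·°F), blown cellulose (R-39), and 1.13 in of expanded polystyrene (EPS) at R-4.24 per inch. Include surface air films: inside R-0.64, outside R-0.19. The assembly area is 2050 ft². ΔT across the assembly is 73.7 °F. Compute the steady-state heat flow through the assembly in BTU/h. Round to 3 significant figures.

0.72/3.38 = 0.213
1.13 × 4.24 = 4.791
R_total = 0.64 + 0.213 + 39 + 4.791 + 0.19 = 44.83 ft²·°F·h/BTU
Q = A·ΔT/R = 2050 × 73.7 / 44.83 = 3370 BTU/h

3370 BTU/h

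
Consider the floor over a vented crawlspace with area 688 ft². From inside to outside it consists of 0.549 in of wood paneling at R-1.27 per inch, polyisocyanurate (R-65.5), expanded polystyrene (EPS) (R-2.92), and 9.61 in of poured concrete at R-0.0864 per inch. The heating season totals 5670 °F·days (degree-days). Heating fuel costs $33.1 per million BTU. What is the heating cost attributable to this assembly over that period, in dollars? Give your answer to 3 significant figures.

44.3 dollars

0.549 × 1.27 = 0.6972
9.61 × 0.0864 = 0.8303
R_total = 0.6972 + 65.5 + 2.92 + 0.8303 = 69.95 ft²·°F·h/BTU
E = A × HDD × 24 / R = 688 × 5670 × 24 / 69.95 = 1338000 BTU
Cost = 1338000/10⁶ × 33.1 = $44.3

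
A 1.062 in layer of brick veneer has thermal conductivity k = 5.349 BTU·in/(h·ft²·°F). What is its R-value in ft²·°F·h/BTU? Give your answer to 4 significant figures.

0.1985 ft²·°F·h/BTU

R = L/k = 1.062/5.349 = 0.19854 ft²·°F·h/BTU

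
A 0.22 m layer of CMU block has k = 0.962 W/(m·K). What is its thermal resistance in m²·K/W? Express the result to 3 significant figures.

0.229 m²·K/W

R = L/k = 0.22/0.962 = 0.2287 m²·K/W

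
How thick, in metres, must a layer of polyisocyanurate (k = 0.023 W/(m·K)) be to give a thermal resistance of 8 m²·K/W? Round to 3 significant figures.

L = R·k = 8 × 0.023 = 0.184 m

0.184 m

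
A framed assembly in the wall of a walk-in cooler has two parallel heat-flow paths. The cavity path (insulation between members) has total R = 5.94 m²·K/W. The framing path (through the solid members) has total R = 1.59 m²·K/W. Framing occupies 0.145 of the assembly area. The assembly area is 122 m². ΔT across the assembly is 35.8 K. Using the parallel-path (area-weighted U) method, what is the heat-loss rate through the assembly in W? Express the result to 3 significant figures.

1030 W

U_eff = 0.855/5.94 + 0.145/1.59 = 0.1439 + 0.09119 = 0.2351
R_eff = 1/U_eff = 4.253 m²·K/W
Q = 122 × 35.8 / 4.253 = 1027 W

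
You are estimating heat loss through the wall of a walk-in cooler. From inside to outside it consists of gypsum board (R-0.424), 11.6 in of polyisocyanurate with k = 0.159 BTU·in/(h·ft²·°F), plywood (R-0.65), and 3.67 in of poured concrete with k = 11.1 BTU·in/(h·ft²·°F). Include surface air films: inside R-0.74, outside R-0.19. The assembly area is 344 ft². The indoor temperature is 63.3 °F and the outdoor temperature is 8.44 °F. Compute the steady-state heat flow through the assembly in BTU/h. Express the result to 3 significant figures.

11.6/0.159 = 72.96
3.67/11.1 = 0.3306
R_total = 0.74 + 0.424 + 72.96 + 0.65 + 0.3306 + 0.19 = 75.29 ft²·°F·h/BTU
Q = A·ΔT/R = 344 × (63.3 − 8.44) / 75.29 = 250.7 BTU/h

251 BTU/h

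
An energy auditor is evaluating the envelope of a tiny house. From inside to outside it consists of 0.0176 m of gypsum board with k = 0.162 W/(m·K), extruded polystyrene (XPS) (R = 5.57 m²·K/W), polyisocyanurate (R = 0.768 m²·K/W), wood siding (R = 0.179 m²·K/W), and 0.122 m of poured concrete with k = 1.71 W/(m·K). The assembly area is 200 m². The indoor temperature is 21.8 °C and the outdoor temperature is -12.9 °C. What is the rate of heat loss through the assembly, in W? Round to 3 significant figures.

1040 W

0.0176/0.162 = 0.1086
0.122/1.71 = 0.07135
R_total = 0.1086 + 5.57 + 0.768 + 0.179 + 0.07135 = 6.697 m²·K/W
Q = A·ΔT/R = 200 × (21.8 − (-12.9)) / 6.697 = 1036 W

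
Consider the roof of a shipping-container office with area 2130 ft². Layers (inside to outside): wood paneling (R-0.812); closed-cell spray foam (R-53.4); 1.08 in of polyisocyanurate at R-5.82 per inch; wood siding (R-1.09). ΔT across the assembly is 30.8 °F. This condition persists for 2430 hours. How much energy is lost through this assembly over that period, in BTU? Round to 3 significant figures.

2590000 BTU

1.08 × 5.82 = 6.286
R_total = 0.812 + 53.4 + 6.286 + 1.09 = 61.59 ft²·°F·h/BTU
Q = 2130 × 30.8 / 61.59 = 1065 BTU/h
E = 1065 × 2430 = 2588000 BTU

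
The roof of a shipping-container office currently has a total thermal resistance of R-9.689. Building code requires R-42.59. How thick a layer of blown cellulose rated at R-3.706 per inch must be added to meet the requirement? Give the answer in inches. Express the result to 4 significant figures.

8.878 in

ΔR = 42.59 − 9.689 = 32.901 ft²·°F·h/BTU
L = ΔR / (R/in) = 32.901/3.706 = 8.8778 in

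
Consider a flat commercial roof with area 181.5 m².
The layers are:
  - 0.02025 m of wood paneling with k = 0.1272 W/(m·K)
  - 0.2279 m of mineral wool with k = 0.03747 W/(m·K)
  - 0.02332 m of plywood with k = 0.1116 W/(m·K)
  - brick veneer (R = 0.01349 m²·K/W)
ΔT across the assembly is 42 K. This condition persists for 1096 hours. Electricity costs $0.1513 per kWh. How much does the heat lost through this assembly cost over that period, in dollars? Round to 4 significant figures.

0.02025/0.1272 = 0.1592
0.2279/0.03747 = 6.0822
0.02332/0.1116 = 0.20896
R_total = 0.1592 + 6.0822 + 0.20896 + 0.01349 = 6.4638 m²·K/W
Q = 181.5 × 42 / 6.4638 = 1179.3 W
E = 1179.3 W × 1096 h / 1000 = 1292.5 kWh
Cost = 1292.5 × 0.1513 = $195.56

195.6 dollars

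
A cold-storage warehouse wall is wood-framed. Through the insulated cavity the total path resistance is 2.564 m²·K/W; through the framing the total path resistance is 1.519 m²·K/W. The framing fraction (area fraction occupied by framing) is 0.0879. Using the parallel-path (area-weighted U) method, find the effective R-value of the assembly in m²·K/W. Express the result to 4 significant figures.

2.418 m²·K/W

U_eff = 0.9121/2.564 + 0.0879/1.519 = 0.35573 + 0.057867 = 0.4136
R_eff = 1/U_eff = 2.4178 m²·K/W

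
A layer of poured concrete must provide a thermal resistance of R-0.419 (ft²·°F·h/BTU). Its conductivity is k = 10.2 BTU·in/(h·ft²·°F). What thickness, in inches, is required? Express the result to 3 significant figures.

4.27 in

L = R × k = 0.419 × 10.2 = 4.274 in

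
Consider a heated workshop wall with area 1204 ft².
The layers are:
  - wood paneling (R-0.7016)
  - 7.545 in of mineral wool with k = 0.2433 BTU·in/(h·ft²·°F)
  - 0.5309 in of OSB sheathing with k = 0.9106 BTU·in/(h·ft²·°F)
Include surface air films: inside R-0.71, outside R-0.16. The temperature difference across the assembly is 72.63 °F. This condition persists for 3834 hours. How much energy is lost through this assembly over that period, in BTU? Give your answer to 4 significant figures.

7.545/0.2433 = 31.011
0.5309/0.9106 = 0.58302
R_total = 0.71 + 0.7016 + 31.011 + 0.58302 + 0.16 = 33.166 ft²·°F·h/BTU
Q = 1204 × 72.63 / 33.166 = 2636.7 BTU/h
E = 2636.7 × 3834 = 10109000 BTU

10110000 BTU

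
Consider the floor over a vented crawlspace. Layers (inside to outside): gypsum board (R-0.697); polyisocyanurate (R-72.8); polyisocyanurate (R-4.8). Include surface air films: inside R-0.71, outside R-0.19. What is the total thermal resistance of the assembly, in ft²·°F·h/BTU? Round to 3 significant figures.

R_total = 0.71 + 0.697 + 72.8 + 4.8 + 0.19 = 79.2 ft²·°F·h/BTU

79.2 ft²·°F·h/BTU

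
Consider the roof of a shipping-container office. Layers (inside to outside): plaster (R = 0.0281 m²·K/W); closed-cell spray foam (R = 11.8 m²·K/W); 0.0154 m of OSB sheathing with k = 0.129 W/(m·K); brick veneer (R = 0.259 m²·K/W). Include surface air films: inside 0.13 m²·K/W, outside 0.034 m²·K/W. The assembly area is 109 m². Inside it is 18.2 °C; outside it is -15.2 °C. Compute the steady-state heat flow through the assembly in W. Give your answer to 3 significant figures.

0.0154/0.129 = 0.1194
R_total = 0.13 + 0.0281 + 11.8 + 0.1194 + 0.259 + 0.034 = 12.37 m²·K/W
Q = A·ΔT/R = 109 × (18.2 − (-15.2)) / 12.37 = 294.3 W

294 W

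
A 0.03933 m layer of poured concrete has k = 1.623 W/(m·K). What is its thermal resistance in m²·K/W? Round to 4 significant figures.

0.02423 m²·K/W

R = L/k = 0.03933/1.623 = 0.024233 m²·K/W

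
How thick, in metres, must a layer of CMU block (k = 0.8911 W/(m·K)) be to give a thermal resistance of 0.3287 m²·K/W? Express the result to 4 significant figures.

L = R·k = 0.3287 × 0.8911 = 0.2929 m

0.2929 m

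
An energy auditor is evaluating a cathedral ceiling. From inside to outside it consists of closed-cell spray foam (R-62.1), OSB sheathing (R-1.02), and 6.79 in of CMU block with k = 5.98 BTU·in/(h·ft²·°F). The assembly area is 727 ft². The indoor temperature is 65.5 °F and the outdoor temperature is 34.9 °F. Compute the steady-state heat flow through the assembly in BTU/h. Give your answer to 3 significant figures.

346 BTU/h

6.79/5.98 = 1.135
R_total = 62.1 + 1.02 + 1.135 = 64.26 ft²·°F·h/BTU
Q = A·ΔT/R = 727 × (65.5 − 34.9) / 64.26 = 346.2 BTU/h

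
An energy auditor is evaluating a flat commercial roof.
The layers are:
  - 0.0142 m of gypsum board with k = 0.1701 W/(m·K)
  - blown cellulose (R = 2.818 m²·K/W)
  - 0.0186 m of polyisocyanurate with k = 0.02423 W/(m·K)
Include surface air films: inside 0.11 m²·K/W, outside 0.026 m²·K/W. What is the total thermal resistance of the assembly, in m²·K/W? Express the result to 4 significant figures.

0.0142/0.1701 = 0.08348
0.0186/0.02423 = 0.76764
R_total = 0.11 + 0.08348 + 2.818 + 0.76764 + 0.026 = 3.8051 m²·K/W

3.805 m²·K/W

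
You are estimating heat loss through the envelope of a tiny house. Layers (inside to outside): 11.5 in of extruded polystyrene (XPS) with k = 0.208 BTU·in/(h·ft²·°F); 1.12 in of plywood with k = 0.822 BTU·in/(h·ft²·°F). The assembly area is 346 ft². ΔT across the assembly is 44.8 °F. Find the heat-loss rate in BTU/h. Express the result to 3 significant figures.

11.5/0.208 = 55.29
1.12/0.822 = 1.363
R_total = 55.29 + 1.363 = 56.65 ft²·°F·h/BTU
Q = A·ΔT/R = 346 × 44.8 / 56.65 = 273.6 BTU/h

274 BTU/h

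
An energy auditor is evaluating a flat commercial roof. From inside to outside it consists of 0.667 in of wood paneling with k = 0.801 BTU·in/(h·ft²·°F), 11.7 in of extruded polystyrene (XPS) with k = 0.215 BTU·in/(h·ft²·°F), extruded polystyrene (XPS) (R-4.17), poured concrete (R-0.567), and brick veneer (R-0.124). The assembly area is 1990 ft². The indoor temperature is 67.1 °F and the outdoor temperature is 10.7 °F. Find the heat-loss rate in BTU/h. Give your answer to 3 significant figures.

0.667/0.801 = 0.8327
11.7/0.215 = 54.42
R_total = 0.8327 + 54.42 + 4.17 + 0.567 + 0.124 = 60.11 ft²·°F·h/BTU
Q = A·ΔT/R = 1990 × (67.1 − 10.7) / 60.11 = 1867 BTU/h

1870 BTU/h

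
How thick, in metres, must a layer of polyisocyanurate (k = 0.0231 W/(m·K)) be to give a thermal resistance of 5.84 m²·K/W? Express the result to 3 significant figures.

0.135 m

L = R·k = 5.84 × 0.0231 = 0.1349 m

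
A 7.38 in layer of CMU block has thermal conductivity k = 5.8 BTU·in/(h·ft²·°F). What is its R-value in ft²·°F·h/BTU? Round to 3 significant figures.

1.27 ft²·°F·h/BTU

R = L/k = 7.38/5.8 = 1.272 ft²·°F·h/BTU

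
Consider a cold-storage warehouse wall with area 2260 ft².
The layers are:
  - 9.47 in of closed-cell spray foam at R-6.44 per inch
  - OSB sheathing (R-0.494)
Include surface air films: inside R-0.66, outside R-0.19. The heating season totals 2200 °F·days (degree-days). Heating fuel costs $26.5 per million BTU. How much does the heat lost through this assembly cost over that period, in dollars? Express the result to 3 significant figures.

50.7 dollars

9.47 × 6.44 = 60.99
R_total = 0.66 + 60.99 + 0.494 + 0.19 = 62.33 ft²·°F·h/BTU
E = A × HDD × 24 / R = 2260 × 2200 × 24 / 62.33 = 1914000 BTU
Cost = 1914000/10⁶ × 26.5 = $50.73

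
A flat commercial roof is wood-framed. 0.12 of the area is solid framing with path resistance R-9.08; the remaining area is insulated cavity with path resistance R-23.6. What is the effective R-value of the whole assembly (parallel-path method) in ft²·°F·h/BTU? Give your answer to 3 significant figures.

U_eff = 0.88/23.6 + 0.12/9.08 = 0.03729 + 0.01322 = 0.0505
R_eff = 1/U_eff = 19.8 ft²·°F·h/BTU

19.8 ft²·°F·h/BTU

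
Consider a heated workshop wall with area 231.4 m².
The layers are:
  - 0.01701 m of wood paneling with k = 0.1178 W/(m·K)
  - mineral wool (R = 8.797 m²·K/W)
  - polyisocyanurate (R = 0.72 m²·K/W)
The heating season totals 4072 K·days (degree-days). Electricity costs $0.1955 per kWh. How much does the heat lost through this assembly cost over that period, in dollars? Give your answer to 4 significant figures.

457.6 dollars

0.01701/0.1178 = 0.1444
R_total = 0.1444 + 8.797 + 0.72 = 9.6614 m²·K/W
E = A × HDD × 24 / R / 1000 = 231.4 × 4072 × 24 / 9.6614 / 1000 = 2340.7 kWh
Cost = 2340.7 × 0.1955 = $457.6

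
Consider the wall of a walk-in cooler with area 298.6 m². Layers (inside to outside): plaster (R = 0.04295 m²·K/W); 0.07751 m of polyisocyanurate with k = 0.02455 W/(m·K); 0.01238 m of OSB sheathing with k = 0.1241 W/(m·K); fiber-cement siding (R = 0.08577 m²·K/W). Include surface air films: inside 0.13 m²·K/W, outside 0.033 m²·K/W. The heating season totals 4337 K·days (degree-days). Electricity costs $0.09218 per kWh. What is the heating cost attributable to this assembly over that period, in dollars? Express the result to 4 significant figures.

0.07751/0.02455 = 3.1572
0.01238/0.1241 = 0.099758
R_total = 0.13 + 0.04295 + 3.1572 + 0.099758 + 0.08577 + 0.033 = 3.5487 m²·K/W
E = A × HDD × 24 / R / 1000 = 298.6 × 4337 × 24 / 3.5487 / 1000 = 8758.3 kWh
Cost = 8758.3 × 0.09218 = $807.34

807.3 dollars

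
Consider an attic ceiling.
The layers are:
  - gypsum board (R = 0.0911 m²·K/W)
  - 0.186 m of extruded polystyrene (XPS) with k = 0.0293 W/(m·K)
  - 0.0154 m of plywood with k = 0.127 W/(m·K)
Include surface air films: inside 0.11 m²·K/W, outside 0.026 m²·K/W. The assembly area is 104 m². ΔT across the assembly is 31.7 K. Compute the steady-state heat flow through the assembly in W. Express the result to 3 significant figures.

492 W

0.186/0.0293 = 6.348
0.0154/0.127 = 0.1213
R_total = 0.11 + 0.0911 + 6.348 + 0.1213 + 0.026 = 6.696 m²·K/W
Q = A·ΔT/R = 104 × 31.7 / 6.696 = 492.3 W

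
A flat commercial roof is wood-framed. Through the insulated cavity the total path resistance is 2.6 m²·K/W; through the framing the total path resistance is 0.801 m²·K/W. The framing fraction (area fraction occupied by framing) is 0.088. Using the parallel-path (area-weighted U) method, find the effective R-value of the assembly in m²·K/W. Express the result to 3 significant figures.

U_eff = 0.912/2.6 + 0.088/0.801 = 0.3508 + 0.1099 = 0.4606
R_eff = 1/U_eff = 2.171 m²·K/W

2.17 m²·K/W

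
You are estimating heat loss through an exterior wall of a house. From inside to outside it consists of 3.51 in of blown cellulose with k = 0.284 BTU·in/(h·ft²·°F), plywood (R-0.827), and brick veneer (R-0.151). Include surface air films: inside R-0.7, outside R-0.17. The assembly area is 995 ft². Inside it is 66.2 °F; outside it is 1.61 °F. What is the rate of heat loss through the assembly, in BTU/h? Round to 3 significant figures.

3.51/0.284 = 12.36
R_total = 0.7 + 12.36 + 0.827 + 0.151 + 0.17 = 14.21 ft²·°F·h/BTU
Q = A·ΔT/R = 995 × (66.2 − 1.61) / 14.21 = 4524 BTU/h

4520 BTU/h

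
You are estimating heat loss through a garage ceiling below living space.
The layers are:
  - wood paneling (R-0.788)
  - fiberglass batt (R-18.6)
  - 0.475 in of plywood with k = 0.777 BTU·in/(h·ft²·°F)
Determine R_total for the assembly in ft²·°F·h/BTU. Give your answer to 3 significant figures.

0.475/0.777 = 0.6113
R_total = 0.788 + 18.6 + 0.6113 = 20 ft²·°F·h/BTU

20.0 ft²·°F·h/BTU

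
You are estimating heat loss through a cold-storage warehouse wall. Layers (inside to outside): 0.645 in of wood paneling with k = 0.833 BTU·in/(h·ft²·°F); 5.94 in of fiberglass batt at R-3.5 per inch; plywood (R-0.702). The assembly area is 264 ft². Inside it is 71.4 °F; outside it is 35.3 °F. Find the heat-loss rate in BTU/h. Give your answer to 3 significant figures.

428 BTU/h

0.645/0.833 = 0.7743
5.94 × 3.5 = 20.79
R_total = 0.7743 + 20.79 + 0.702 = 22.27 ft²·°F·h/BTU
Q = A·ΔT/R = 264 × (71.4 − 35.3) / 22.27 = 428 BTU/h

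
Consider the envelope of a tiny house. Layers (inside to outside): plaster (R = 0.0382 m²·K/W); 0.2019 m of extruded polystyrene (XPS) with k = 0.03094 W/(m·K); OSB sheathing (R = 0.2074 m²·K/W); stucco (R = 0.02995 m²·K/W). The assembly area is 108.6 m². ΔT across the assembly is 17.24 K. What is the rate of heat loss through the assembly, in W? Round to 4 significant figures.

0.2019/0.03094 = 6.5255
R_total = 0.0382 + 6.5255 + 0.2074 + 0.02995 = 6.8011 m²·K/W
Q = A·ΔT/R = 108.6 × 17.24 / 6.8011 = 275.29 W

275.3 W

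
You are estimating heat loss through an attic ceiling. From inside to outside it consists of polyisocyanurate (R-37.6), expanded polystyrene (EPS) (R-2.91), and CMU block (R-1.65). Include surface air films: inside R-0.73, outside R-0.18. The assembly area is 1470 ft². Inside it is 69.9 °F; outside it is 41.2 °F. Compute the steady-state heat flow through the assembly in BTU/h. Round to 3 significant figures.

R_total = 0.73 + 37.6 + 2.91 + 1.65 + 0.18 = 43.07 ft²·°F·h/BTU
Q = A·ΔT/R = 1470 × (69.9 − 41.2) / 43.07 = 979.5 BTU/h

980 BTU/h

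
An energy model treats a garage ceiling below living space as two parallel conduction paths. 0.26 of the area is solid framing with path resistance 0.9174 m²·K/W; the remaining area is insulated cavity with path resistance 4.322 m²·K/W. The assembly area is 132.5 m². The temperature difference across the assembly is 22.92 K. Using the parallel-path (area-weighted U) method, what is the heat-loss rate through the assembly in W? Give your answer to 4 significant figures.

1381 W

U_eff = 0.74/4.322 + 0.26/0.9174 = 0.17122 + 0.28341 = 0.45463
R_eff = 1/U_eff = 2.1996 m²·K/W
Q = 132.5 × 22.92 / 2.1996 = 1380.7 W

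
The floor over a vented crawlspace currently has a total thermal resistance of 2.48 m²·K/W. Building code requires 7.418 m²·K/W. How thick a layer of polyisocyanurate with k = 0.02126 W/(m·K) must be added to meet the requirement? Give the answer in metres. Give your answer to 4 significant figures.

ΔR = 7.418 − 2.48 = 4.938 m²·K/W
L = ΔR × k = 4.938 × 0.02126 = 0.10498 m

0.1050 m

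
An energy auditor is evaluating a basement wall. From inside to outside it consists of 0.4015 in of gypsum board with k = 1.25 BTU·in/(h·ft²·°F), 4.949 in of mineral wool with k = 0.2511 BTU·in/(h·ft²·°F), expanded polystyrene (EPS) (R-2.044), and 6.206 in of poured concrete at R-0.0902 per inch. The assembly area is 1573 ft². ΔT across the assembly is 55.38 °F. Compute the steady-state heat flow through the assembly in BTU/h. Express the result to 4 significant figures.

0.4015/1.25 = 0.3212
4.949/0.2511 = 19.709
6.206 × 0.0902 = 0.55978
R_total = 0.3212 + 19.709 + 2.044 + 0.55978 = 22.634 ft²·°F·h/BTU
Q = A·ΔT/R = 1573 × 55.38 / 22.634 = 3848.7 BTU/h

3849 BTU/h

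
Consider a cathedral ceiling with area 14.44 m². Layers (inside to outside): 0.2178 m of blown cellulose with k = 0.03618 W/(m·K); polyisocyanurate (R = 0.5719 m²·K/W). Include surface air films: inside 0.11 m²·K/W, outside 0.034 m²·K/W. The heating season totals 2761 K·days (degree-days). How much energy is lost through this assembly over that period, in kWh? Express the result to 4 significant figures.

0.2178/0.03618 = 6.0199
R_total = 0.11 + 6.0199 + 0.5719 + 0.034 = 6.7358 m²·K/W
E = A × HDD × 24 / R / 1000 = 14.44 × 2761 × 24 / 6.7358 / 1000 = 142.05 kWh

142.1 kWh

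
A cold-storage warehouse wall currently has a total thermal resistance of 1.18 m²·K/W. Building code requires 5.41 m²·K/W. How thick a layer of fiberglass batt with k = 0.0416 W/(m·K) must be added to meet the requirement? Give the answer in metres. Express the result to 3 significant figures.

0.176 m

ΔR = 5.41 − 1.18 = 4.23 m²·K/W
L = ΔR × k = 4.23 × 0.0416 = 0.176 m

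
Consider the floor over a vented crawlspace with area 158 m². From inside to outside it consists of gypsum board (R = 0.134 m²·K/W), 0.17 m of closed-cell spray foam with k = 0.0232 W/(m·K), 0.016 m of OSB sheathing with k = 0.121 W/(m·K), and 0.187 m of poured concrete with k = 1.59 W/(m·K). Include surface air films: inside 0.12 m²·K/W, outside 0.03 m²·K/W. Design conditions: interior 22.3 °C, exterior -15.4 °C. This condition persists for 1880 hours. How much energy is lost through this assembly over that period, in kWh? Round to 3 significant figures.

0.17/0.0232 = 7.328
0.016/0.121 = 0.1322
0.187/1.59 = 0.1176
R_total = 0.12 + 0.134 + 7.328 + 0.1322 + 0.1176 + 0.03 = 7.861 m²·K/W
Q = 158 × (22.3 − (-15.4)) / 7.861 = 757.7 W
E = 757.7 W × 1880 h / 1000 = 1424 kWh

1420 kWh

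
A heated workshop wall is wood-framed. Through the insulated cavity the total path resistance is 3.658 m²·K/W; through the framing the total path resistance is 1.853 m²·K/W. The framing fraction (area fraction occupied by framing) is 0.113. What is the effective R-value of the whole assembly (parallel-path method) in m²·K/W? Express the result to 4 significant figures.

U_eff = 0.887/3.658 + 0.113/1.853 = 0.24248 + 0.060982 = 0.30346
R_eff = 1/U_eff = 3.2953 m²·K/W

3.295 m²·K/W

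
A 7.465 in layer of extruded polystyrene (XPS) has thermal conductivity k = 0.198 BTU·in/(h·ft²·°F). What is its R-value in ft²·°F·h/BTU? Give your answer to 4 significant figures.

R = L/k = 7.465/0.198 = 37.702 ft²·°F·h/BTU

37.70 ft²·°F·h/BTU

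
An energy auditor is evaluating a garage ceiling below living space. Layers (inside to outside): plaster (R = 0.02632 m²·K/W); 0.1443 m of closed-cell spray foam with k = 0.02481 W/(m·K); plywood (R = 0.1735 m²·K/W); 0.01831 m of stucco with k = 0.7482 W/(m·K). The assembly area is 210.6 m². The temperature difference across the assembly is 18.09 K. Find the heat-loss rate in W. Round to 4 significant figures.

0.1443/0.02481 = 5.8162
0.01831/0.7482 = 0.024472
R_total = 0.02632 + 5.8162 + 0.1735 + 0.024472 = 6.0405 m²·K/W
Q = A·ΔT/R = 210.6 × 18.09 / 6.0405 = 630.7 W

630.7 W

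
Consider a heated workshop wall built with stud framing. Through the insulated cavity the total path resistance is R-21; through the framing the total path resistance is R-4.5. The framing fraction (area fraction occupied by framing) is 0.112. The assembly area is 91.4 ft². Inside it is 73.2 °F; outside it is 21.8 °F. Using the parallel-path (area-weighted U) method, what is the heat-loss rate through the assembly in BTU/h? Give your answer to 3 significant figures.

316 BTU/h

U_eff = 0.888/21 + 0.112/4.5 = 0.04229 + 0.02489 = 0.06717
R_eff = 1/U_eff = 14.89 ft²·°F·h/BTU
Q = 91.4 × (73.2 − 21.8) / 14.89 = 315.6 BTU/h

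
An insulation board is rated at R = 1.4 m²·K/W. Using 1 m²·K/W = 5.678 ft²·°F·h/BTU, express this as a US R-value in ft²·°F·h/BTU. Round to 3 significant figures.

7.95 ft²·°F·h/BTU

R_US = 1.4 × 5.678 = 7.949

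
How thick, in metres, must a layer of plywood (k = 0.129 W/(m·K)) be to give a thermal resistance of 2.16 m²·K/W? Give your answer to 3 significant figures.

L = R·k = 2.16 × 0.129 = 0.2786 m

0.279 m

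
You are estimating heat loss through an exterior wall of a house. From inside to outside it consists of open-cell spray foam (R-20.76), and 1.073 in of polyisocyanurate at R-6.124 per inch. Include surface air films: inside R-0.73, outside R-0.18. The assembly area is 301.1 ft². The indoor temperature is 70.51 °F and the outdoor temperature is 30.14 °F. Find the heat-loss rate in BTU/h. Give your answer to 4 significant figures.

430.4 BTU/h

1.073 × 6.124 = 6.5711
R_total = 0.73 + 20.76 + 6.5711 + 0.18 = 28.241 ft²·°F·h/BTU
Q = A·ΔT/R = 301.1 × (70.51 − 30.14) / 28.241 = 430.42 BTU/h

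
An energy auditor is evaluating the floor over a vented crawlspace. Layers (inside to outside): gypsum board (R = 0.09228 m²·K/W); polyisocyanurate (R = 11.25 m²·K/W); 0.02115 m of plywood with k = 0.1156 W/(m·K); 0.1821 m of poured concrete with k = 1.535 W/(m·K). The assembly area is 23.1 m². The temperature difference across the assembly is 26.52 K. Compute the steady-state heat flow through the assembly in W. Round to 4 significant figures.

52.61 W

0.02115/0.1156 = 0.18296
0.1821/1.535 = 0.11863
R_total = 0.09228 + 11.25 + 0.18296 + 0.11863 = 11.644 m²·K/W
Q = A·ΔT/R = 23.1 × 26.52 / 11.644 = 52.612 W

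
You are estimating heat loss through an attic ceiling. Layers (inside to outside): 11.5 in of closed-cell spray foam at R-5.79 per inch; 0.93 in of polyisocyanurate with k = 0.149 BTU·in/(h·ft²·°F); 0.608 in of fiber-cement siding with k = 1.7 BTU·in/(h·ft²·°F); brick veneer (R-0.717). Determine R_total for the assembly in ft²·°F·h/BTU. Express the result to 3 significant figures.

11.5 × 5.79 = 66.58
0.93/0.149 = 6.242
0.608/1.7 = 0.3576
R_total = 66.58 + 6.242 + 0.3576 + 0.717 = 73.9 ft²·°F·h/BTU

73.9 ft²·°F·h/BTU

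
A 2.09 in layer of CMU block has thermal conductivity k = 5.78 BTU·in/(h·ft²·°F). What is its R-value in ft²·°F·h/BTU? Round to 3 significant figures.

R = L/k = 2.09/5.78 = 0.3616 ft²·°F·h/BTU

0.362 ft²·°F·h/BTU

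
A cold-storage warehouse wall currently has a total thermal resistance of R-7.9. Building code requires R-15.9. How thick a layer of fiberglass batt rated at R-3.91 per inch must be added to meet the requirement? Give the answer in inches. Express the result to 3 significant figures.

ΔR = 15.9 − 7.9 = 8 ft²·°F·h/BTU
L = ΔR / (R/in) = 8/3.91 = 2.046 in

2.05 in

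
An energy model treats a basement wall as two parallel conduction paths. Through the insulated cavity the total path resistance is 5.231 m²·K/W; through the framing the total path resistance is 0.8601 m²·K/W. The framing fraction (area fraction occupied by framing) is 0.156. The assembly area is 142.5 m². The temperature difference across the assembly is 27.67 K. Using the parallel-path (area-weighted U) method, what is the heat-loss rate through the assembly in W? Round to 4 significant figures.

U_eff = 0.844/5.231 + 0.156/0.8601 = 0.16135 + 0.18137 = 0.34272
R_eff = 1/U_eff = 2.9178 m²·K/W
Q = 142.5 × 27.67 / 2.9178 = 1351.3 W

1351 W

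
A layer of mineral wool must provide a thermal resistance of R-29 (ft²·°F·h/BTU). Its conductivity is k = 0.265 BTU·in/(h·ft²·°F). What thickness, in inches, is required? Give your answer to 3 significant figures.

7.69 in

L = R × k = 29 × 0.265 = 7.685 in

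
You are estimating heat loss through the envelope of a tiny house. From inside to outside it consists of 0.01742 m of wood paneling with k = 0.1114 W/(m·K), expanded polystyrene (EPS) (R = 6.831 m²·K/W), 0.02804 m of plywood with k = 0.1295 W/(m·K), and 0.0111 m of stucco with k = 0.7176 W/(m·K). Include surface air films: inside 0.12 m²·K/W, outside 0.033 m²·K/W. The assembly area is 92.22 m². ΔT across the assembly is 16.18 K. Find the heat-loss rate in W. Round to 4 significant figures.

202.4 W

0.01742/0.1114 = 0.15637
0.02804/0.1295 = 0.21653
0.0111/0.7176 = 0.015468
R_total = 0.12 + 0.15637 + 6.831 + 0.21653 + 0.015468 + 0.033 = 7.3724 m²·K/W
Q = A·ΔT/R = 92.22 × 16.18 / 7.3724 = 202.39 W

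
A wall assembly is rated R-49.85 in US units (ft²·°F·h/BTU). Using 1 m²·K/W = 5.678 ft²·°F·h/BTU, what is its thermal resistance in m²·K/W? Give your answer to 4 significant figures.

R_SI = 49.85/5.678 = 8.7795

8.779 m²·K/W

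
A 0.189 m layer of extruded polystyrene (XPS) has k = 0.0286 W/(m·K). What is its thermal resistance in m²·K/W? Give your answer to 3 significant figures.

6.61 m²·K/W

R = L/k = 0.189/0.0286 = 6.608 m²·K/W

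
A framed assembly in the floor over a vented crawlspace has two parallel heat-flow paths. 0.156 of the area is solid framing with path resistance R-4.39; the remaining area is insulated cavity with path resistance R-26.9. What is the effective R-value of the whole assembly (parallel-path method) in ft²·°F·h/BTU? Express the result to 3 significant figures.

U_eff = 0.844/26.9 + 0.156/4.39 = 0.03138 + 0.03554 = 0.06691
R_eff = 1/U_eff = 14.95 ft²·°F·h/BTU

14.9 ft²·°F·h/BTU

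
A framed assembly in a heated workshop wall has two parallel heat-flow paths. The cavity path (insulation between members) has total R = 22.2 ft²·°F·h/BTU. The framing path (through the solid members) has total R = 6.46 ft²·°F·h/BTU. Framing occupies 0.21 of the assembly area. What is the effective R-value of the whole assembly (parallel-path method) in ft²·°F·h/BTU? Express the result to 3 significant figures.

14.7 ft²·°F·h/BTU

U_eff = 0.79/22.2 + 0.21/6.46 = 0.03559 + 0.03251 = 0.06809
R_eff = 1/U_eff = 14.69 ft²·°F·h/BTU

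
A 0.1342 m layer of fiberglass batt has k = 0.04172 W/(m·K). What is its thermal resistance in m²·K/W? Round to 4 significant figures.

R = L/k = 0.1342/0.04172 = 3.2167 m²·K/W

3.217 m²·K/W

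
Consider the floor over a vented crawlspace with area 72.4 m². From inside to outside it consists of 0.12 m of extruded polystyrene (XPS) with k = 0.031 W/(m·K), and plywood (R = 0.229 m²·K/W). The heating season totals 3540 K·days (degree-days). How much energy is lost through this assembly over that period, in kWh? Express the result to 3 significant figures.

0.12/0.031 = 3.871
R_total = 3.871 + 0.229 = 4.1 m²·K/W
E = A × HDD × 24 / R / 1000 = 72.4 × 3540 × 24 / 4.1 / 1000 = 1500 kWh

1500 kWh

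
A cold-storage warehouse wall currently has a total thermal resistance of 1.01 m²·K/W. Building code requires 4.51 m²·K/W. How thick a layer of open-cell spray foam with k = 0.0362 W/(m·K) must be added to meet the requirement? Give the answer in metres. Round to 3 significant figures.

0.127 m

ΔR = 4.51 − 1.01 = 3.5 m²·K/W
L = ΔR × k = 3.5 × 0.0362 = 0.1267 m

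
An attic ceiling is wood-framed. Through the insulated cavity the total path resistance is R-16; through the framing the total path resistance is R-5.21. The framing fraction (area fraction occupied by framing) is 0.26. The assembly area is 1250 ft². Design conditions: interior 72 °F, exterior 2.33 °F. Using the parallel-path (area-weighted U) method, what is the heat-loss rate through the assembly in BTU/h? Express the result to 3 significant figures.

8370 BTU/h

U_eff = 0.74/16 + 0.26/5.21 = 0.04625 + 0.0499 = 0.09615
R_eff = 1/U_eff = 10.4 ft²·°F·h/BTU
Q = 1250 × (72 − 2.33) / 10.4 = 8374 BTU/h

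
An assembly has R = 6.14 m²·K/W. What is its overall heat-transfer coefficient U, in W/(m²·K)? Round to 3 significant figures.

0.163 W/(m²·K)

U = 1/R = 1/6.14 = 0.1629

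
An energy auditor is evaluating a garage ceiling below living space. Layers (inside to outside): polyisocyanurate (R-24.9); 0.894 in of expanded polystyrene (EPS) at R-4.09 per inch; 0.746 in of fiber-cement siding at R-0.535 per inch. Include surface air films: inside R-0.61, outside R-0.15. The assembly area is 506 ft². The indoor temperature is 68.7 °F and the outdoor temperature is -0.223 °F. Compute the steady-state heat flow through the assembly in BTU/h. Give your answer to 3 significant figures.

1170 BTU/h

0.894 × 4.09 = 3.656
0.746 × 0.535 = 0.3991
R_total = 0.61 + 24.9 + 3.656 + 0.3991 + 0.15 = 29.72 ft²·°F·h/BTU
Q = A·ΔT/R = 506 × (68.7 − (-0.223)) / 29.72 = 1174 BTU/h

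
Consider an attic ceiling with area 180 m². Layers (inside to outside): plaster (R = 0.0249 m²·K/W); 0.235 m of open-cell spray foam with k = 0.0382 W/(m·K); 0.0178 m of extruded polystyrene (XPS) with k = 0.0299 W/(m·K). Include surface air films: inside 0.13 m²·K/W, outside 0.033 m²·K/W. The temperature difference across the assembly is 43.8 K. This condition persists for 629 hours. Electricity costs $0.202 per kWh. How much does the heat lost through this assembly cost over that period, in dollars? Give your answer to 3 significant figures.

0.235/0.0382 = 6.152
0.0178/0.0299 = 0.5953
R_total = 0.13 + 0.0249 + 6.152 + 0.5953 + 0.033 = 6.935 m²·K/W
Q = 180 × 43.8 / 6.935 = 1137 W
E = 1137 W × 629 h / 1000 = 715.1 kWh
Cost = 715.1 × 0.202 = $144.4

144 dollars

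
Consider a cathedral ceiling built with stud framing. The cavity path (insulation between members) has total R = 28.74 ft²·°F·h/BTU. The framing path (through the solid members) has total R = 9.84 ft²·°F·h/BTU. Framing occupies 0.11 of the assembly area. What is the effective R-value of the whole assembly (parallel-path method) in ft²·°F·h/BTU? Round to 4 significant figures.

U_eff = 0.89/28.74 + 0.11/9.84 = 0.030967 + 0.011179 = 0.042146
R_eff = 1/U_eff = 23.727 ft²·°F·h/BTU

23.73 ft²·°F·h/BTU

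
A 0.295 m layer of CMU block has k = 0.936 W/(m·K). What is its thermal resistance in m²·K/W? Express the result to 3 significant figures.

0.315 m²·K/W

R = L/k = 0.295/0.936 = 0.3152 m²·K/W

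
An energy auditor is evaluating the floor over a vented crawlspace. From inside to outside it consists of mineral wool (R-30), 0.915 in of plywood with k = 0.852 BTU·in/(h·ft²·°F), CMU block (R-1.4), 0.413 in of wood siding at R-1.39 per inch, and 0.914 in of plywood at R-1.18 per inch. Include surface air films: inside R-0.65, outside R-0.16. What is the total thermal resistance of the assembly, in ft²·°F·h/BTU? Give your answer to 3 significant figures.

0.915/0.852 = 1.074
0.413 × 1.39 = 0.5741
0.914 × 1.18 = 1.079
R_total = 0.65 + 30 + 1.074 + 1.4 + 0.5741 + 1.079 + 0.16 = 34.94 ft²·°F·h/BTU

34.9 ft²·°F·h/BTU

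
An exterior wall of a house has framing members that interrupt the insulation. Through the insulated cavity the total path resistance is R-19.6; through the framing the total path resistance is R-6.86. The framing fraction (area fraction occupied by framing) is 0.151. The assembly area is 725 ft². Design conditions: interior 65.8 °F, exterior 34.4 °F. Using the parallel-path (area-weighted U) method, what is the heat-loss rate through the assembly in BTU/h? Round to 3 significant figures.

1490 BTU/h

U_eff = 0.849/19.6 + 0.151/6.86 = 0.04332 + 0.02201 = 0.06533
R_eff = 1/U_eff = 15.31 ft²·°F·h/BTU
Q = 725 × (65.8 − 34.4) / 15.31 = 1487 BTU/h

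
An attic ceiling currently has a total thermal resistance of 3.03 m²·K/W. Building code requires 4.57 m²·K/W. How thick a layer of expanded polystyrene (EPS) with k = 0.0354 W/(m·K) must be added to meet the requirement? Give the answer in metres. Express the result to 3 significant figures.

ΔR = 4.57 − 3.03 = 1.54 m²·K/W
L = ΔR × k = 1.54 × 0.0354 = 0.05452 m

0.0545 m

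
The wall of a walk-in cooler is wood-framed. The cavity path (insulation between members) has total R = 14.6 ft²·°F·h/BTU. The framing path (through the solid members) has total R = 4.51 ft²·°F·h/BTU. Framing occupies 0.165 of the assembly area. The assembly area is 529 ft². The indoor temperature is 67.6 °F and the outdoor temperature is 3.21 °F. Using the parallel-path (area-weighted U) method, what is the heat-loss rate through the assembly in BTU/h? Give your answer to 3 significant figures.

U_eff = 0.835/14.6 + 0.165/4.51 = 0.05719 + 0.03659 = 0.09378
R_eff = 1/U_eff = 10.66 ft²·°F·h/BTU
Q = 529 × (67.6 − 3.21) / 10.66 = 3194 BTU/h

3190 BTU/h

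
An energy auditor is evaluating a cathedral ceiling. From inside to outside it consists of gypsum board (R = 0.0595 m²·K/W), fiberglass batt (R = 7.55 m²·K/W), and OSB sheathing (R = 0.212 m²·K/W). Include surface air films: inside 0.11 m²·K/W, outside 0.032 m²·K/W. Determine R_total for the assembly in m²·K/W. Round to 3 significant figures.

7.96 m²·K/W

R_total = 0.11 + 0.0595 + 7.55 + 0.212 + 0.032 = 7.963 m²·K/W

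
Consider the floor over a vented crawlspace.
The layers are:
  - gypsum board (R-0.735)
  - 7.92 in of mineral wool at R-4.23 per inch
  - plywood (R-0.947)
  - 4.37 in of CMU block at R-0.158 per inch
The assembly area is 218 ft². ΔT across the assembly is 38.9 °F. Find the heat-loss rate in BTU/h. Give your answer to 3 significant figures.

236 BTU/h

7.92 × 4.23 = 33.5
4.37 × 0.158 = 0.6905
R_total = 0.735 + 33.5 + 0.947 + 0.6905 = 35.87 ft²·°F·h/BTU
Q = A·ΔT/R = 218 × 38.9 / 35.87 = 236.4 BTU/h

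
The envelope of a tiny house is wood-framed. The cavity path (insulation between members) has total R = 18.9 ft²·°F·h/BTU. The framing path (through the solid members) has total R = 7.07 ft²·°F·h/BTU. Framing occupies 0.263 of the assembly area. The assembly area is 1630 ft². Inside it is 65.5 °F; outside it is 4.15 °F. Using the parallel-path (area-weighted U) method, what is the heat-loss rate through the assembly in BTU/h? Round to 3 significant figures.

U_eff = 0.737/18.9 + 0.263/7.07 = 0.03899 + 0.0372 = 0.07619
R_eff = 1/U_eff = 13.12 ft²·°F·h/BTU
Q = 1630 × (65.5 − 4.15) / 13.12 = 7619 BTU/h

7620 BTU/h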